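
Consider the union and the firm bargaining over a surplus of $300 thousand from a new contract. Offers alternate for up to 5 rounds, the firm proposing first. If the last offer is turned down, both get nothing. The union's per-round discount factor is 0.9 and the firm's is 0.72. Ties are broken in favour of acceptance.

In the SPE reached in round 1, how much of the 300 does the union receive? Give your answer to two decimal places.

By backward induction:
Round 5 (the firm proposes): rejection yields 0 for the union; the firm offers 0 and keeps 300.
Round 4 (the union proposes): the firm can get 300 next round, worth 0.72 × 300 = 216 now. The union offers 216 and keeps 300 − 216 = 84.
Round 3 (the firm proposes): the union can get 84 next round, worth 0.9 × 84 = 75.6 now, so the firm offers 75.6, keeping 224.4.
Round 2 (the union proposes): the firm can get 224.4 next round, worth 0.72 × 224.4 = 161.568 now; the union offers that and keeps 138.432.
Round 1 (the firm proposes): the union can get 138.432 next round, worth 0.9 × 138.432 = 124.5888 now. The firm offers 124.5888 and keeps 300 − 124.5888 = 175.4112.

124.59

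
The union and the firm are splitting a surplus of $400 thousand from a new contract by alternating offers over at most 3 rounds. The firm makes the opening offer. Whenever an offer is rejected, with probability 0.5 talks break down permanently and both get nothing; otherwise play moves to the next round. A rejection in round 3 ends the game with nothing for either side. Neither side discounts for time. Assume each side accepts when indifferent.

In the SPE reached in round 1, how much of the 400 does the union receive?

By backward induction:
Round 3 (the firm proposes): rejection yields 0 for the union; the firm offers 0 and keeps 400.
Round 2 (the union proposes): rejecting gives the firm an expected 0.5 × 400 = 200, so the union offers 200, keeping 200.
Round 1 (the firm proposes): rejecting gives the union an expected 0.5 × 200 = 100. The firm offers 100 and keeps 400 − 100 = 300.

100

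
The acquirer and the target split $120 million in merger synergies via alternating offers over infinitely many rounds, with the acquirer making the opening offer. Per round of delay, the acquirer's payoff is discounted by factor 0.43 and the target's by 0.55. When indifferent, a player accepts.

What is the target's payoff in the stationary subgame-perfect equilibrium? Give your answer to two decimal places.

When the acquirer proposes, the target accepts any offer worth at least 0.55 times what the target would get by proposing next round; and vice versa.
This gives x = 120 − 0.55y and y = 120 − 0.43x, where x and y are each side's share when it proposes.
Hence (1 − 0.55·0.43)x = 120(1 − 0.55), i.e. 0.7635·x = 54.
x ≈ 70.7269; the target's share is 120 − x ≈ 49.2731.

49.27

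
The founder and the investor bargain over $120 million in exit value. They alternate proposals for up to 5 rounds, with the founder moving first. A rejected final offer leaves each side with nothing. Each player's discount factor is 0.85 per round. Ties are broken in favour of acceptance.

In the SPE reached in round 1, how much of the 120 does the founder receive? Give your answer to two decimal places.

93.65

Round 5 (the founder proposes): the investor will accept anything ≥ 0, so the founder offers 0 and keeps 120.
Round 4 (the investor proposes): the founder can get 120 next round, worth 0.85 × 120 = 102 now; the investor offers that and keeps 18.
Round 3 (the founder proposes): the investor can get 18 next round, worth 0.85 × 18 = 15.3 now. The founder offers 15.3 and keeps 120 − 15.3 = 104.7.
Round 2 (the investor proposes): the founder can get 104.7 next round, worth 0.85 × 104.7 = 88.995 now, so the investor offers 88.995, keeping 31.005.
Round 1 (the founder proposes): the investor can get 31.005 next round, worth 0.85 × 31.005 = 26.35425 now; the founder offers that and keeps 93.64575.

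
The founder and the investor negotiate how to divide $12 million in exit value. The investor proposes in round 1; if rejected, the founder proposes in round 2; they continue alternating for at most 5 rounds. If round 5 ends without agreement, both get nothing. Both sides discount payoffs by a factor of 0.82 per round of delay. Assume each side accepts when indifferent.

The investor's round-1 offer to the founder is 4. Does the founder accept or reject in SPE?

Work out the founder's continuation value if the offer is rejected.
Round 5 (the investor proposes): rejection yields 0 for the founder; the investor offers 0 and keeps 12.
Round 4 (the founder proposes): the investor can get 12 next round, worth 0.82 × 12 = 9.84 now, so the founder offers 9.84, keeping 2.16.
Round 3 (the investor proposes): the founder can get 2.16 next round, worth 0.82 × 2.16 = 1.7712 now, so the investor offers 1.7712, keeping 10.2288.
Round 2 (the founder proposes): the investor can get 10.2288 next round, worth 0.82 × 10.2288 = 8.387616 now; the founder offers that and keeps 3.612384.
So by rejecting in round 1, the founder gets 3.612384 next round, worth 0.82 × 3.612384 = 2.96215488 now.
Offer 4 ≥ 2.96215488, so the founder accepts.

Accept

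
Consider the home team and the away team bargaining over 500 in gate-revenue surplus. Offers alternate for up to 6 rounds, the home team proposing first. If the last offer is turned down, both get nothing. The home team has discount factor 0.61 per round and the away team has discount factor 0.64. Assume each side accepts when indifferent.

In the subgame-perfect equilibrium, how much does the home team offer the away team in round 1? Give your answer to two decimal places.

Round 6 (the away team proposes): the home team will accept anything ≥ 0, so the away team offers 0 and keeps 500.
Round 5 (the home team proposes): the away team can get 500 next round, worth 0.64 × 500 = 320 now; the home team offers that and keeps 180.
Round 4 (the away team proposes): the home team can get 180 next round, worth 0.61 × 180 = 109.8 now, so the away team offers 109.8, keeping 390.2.
Round 3 (the home team proposes): the away team can get 390.2 next round, worth 0.64 × 390.2 = 249.728 now; the home team offers that and keeps 250.272.
Round 2 (the away team proposes): the home team can get 250.272 next round, worth 0.61 × 250.272 = 152.66592 now; the away team offers that and keeps 347.33408.
Round 1 (the home team proposes): the away team can get 347.33408 next round, worth 0.64 × 347.33408 = 222.2938112 now; the home team offers that and keeps 277.7061888.

222.29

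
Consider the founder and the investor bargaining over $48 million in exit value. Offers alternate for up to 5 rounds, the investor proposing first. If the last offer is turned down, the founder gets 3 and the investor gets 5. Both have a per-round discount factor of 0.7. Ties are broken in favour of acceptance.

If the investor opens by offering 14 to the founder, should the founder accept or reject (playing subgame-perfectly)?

Round 5 (the investor proposes): the founder gets 3 if talks fail, so the investor offers 3 and keeps 45.
Round 4 (the founder proposes): the investor can get 45 next round, worth 0.7 × 45 = 31.5 now, so the founder offers 31.5, keeping 16.5.
Round 3 (the investor proposes): the founder can get 16.5 next round, worth 0.7 × 16.5 = 11.55 now. The investor offers 11.55 and keeps 48 − 11.55 = 36.45.
Round 2 (the founder proposes): the investor can get 36.45 next round, worth 0.7 × 36.45 = 25.515 now, so the founder offers 25.515, keeping 22.485.
So by rejecting in round 1, the founder gets 22.485 next round, worth 0.7 × 22.485 = 15.7395 now.
Offer 14 < 15.7395, so the founder rejects.

Reject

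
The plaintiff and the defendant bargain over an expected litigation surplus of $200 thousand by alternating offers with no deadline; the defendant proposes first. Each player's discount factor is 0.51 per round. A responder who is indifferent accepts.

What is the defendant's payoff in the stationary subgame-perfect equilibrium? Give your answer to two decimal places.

In a stationary SPE each proposer offers the other exactly their discounted continuation value.
If the defendant keeps x when proposing and the plaintiff keeps y when proposing, then x = 200 − 0.51y and y = 200 − 0.51x.
Solving: x = 200(1 − 0.51) / (1 − 0.51·0.51) = 98 / 0.7399 ≈ 132.4503.
The plaintiff gets 200 − 132.4503 ≈ 67.5497.

132.45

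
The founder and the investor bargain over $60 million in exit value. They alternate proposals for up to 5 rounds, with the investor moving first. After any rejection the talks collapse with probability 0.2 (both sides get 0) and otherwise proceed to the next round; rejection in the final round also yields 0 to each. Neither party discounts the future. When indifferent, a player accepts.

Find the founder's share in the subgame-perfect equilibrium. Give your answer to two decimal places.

Round 5 (the investor proposes): the founder will accept anything ≥ 0, so the investor offers 0 and keeps 60.
Round 4 (the founder proposes): rejecting gives the investor an expected 0.8 × 60 = 48. The founder offers 48 and keeps 60 − 48 = 12.
Round 3 (the investor proposes): rejecting gives the founder an expected 0.8 × 12 = 9.6, so the investor offers 9.6, keeping 50.4.
Round 2 (the founder proposes): rejecting gives the investor an expected 0.8 × 50.4 = 40.32, so the founder offers 40.32, keeping 19.68.
Round 1 (the investor proposes): rejecting gives the founder an expected 0.8 × 19.68 = 15.744, so the investor offers 15.744, keeping 44.256.

15.74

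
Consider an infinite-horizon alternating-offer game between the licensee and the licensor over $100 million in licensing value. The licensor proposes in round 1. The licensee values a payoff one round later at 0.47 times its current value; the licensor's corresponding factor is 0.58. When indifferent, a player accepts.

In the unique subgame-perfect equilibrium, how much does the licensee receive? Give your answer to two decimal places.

27.14

Let x be the licensor's share when the licensor proposes and y be the licensee's share when the licensee proposes.
The licensee accepts iff offered ≥ 0.47·y, so x = 100 − 0.47y. Symmetrically y = 100 − 0.58x.
Substituting: x = 100 − 0.47(100 − 0.58x), giving x(1 − 0.58·0.47) = 100(1 − 0.47).
So x = 100 × 0.53 / 0.7274 ≈ 72.8622, and the licensee receives 100 − x ≈ 27.1378.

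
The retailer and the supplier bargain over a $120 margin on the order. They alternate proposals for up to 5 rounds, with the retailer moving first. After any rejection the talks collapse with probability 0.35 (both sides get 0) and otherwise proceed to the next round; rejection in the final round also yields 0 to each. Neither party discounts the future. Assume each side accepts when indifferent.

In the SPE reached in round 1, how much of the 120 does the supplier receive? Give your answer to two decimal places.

By backward induction:
Round 5 (the retailer proposes): the supplier will accept anything ≥ 0, so the retailer offers 0 and keeps 120.
Round 4 (the supplier proposes): rejecting gives the retailer an expected 0.65 × 120 = 78; the supplier offers that and keeps 42.
Round 3 (the retailer proposes): rejecting gives the supplier an expected 0.65 × 42 = 27.3, so the retailer offers 27.3, keeping 92.7.
Round 2 (the supplier proposes): rejecting gives the retailer an expected 0.65 × 92.7 = 60.255, so the supplier offers 60.255, keeping 59.745.
Round 1 (the retailer proposes): rejecting gives the supplier an expected 0.65 × 59.745 = 38.83425. The retailer offers 38.83425 and keeps 120 − 38.83425 = 81.16575.

38.83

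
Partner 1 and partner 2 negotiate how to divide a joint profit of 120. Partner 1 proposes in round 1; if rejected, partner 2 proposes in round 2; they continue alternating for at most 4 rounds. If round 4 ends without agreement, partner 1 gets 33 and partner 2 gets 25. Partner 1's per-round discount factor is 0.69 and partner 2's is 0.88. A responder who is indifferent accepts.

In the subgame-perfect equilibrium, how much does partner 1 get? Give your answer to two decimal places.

40.78

Work backward from the last round.
Round 4 (partner 2 proposes): partner 1 gets 33 if talks fail, so partner 2 offers 33 and keeps 87.
Round 3 (partner 1 proposes): partner 2 can get 87 next round, worth 0.88 × 87 = 76.56 now. Partner 1 offers 76.56 and keeps 120 − 76.56 = 43.44.
Round 2 (partner 2 proposes): partner 1 can get 43.44 next round, worth 0.69 × 43.44 = 29.9736 now; partner 2 offers that and keeps 90.0264.
Round 1 (partner 1 proposes): partner 2 can get 90.0264 next round, worth 0.88 × 90.0264 = 79.223232 now; partner 1 offers that and keeps 40.776768.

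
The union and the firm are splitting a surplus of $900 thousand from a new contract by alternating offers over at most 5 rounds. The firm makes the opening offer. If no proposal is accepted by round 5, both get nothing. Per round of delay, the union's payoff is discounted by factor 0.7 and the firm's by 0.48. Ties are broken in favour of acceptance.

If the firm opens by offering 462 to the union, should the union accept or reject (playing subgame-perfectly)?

Accept

Round 5 (the firm proposes): the union will accept anything ≥ 0, so the firm offers 0 and keeps 900.
Round 4 (the union proposes): the firm can get 900 next round, worth 0.48 × 900 = 432 now; the union offers that and keeps 468.
Round 3 (the firm proposes): the union can get 468 next round, worth 0.7 × 468 = 327.6 now. The firm offers 327.6 and keeps 900 − 327.6 = 572.4.
Round 2 (the union proposes): the firm can get 572.4 next round, worth 0.48 × 572.4 = 274.752 now; the union offers that and keeps 625.248.
So by rejecting in round 1, the union gets 625.248 next round, worth 0.7 × 625.248 = 437.6736 now.
Offer 462 ≥ 437.6736, so the union accepts.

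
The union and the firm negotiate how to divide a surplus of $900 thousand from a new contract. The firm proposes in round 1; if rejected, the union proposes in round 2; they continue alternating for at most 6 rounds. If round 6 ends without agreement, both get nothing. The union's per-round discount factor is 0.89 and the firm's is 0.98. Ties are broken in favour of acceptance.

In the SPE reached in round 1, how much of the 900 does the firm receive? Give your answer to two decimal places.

Solve by backward induction from round 6.
Round 6 (the union proposes): rejection yields 0 for the firm; the union offers 0 and keeps 900.
Round 5 (the firm proposes): the union can get 900 next round, worth 0.89 × 900 = 801 now; the firm offers that and keeps 99.
Round 4 (the union proposes): the firm can get 99 next round, worth 0.98 × 99 = 97.02 now, so the union offers 97.02, keeping 802.98.
Round 3 (the firm proposes): the union can get 802.98 next round, worth 0.89 × 802.98 = 714.6522 now. The firm offers 714.6522 and keeps 900 − 714.6522 = 185.3478.
Round 2 (the union proposes): the firm can get 185.3478 next round, worth 0.98 × 185.3478 = 181.640844 now; the union offers that and keeps 718.359156.
Round 1 (the firm proposes): the union can get 718.359156 next round, worth 0.89 × 718.359156 = 639.33964884 now; the firm offers that and keeps 260.66035116.

260.66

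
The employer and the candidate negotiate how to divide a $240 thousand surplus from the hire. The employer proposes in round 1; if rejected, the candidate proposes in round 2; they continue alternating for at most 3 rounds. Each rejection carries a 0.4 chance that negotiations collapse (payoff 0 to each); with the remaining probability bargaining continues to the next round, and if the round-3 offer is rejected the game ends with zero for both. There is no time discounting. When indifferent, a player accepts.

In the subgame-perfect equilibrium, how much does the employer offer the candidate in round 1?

57.6

Round 3 (the employer proposes): rejection yields 0 for the candidate; the employer offers 0 and keeps 240.
Round 2 (the candidate proposes): rejecting gives the employer an expected 0.6 × 240 = 144, so the candidate offers 144, keeping 96.
Round 1 (the employer proposes): rejecting gives the candidate an expected 0.6 × 96 = 57.6. The employer offers 57.6 and keeps 240 − 57.6 = 182.4.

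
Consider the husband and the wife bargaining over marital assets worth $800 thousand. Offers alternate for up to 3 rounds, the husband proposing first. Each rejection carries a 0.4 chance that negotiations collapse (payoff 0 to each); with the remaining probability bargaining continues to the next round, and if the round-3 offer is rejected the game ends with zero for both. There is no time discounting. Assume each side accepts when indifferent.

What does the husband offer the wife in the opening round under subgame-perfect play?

Round 3 (the husband proposes): the wife will accept anything ≥ 0, so the husband offers 0 and keeps 800.
Round 2 (the wife proposes): rejecting gives the husband an expected 0.6 × 800 = 480. The wife offers 480 and keeps 800 − 480 = 320.
Round 1 (the husband proposes): rejecting gives the wife an expected 0.6 × 320 = 192, so the husband offers 192, keeping 608.

192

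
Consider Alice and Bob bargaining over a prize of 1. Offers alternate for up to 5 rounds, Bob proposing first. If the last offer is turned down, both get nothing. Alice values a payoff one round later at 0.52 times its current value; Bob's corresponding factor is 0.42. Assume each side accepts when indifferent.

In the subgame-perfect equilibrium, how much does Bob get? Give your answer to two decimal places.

0.63

Work backward from the last round.
Round 5 (Bob proposes): rejection yields 0 for Alice; Bob offers 0 and keeps 1.
Round 4 (Alice proposes): Bob can get 1 next round, worth 0.42 × 1 = 0.42 now, so Alice offers 0.42, keeping 0.58.
Round 3 (Bob proposes): Alice can get 0.58 next round, worth 0.52 × 0.58 = 0.3016 now, so Bob offers 0.3016, keeping 0.6984.
Round 2 (Alice proposes): Bob can get 0.6984 next round, worth 0.42 × 0.6984 = 0.293328 now. Alice offers 0.293328 and keeps 1 − 0.293328 = 0.706672.
Round 1 (Bob proposes): Alice can get 0.706672 next round, worth 0.52 × 0.706672 = 0.36746944 now. Bob offers 0.36746944 and keeps 1 − 0.36746944 = 0.63253056.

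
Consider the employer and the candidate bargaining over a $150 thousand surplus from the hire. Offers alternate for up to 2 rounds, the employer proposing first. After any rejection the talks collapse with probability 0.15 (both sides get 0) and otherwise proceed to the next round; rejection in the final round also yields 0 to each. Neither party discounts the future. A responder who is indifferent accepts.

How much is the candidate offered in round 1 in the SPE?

127.5

By backward induction:
Round 2 (the candidate proposes): rejection yields 0 for the employer; the candidate offers 0 and keeps 150.
Round 1 (the employer proposes): rejecting gives the candidate an expected 0.85 × 150 = 127.5; the employer offers that and keeps 22.5.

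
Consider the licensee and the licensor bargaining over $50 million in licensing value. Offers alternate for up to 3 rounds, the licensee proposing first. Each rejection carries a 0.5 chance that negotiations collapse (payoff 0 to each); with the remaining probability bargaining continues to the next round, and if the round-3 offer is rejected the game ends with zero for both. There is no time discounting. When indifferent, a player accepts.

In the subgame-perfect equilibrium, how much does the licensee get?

Round 3 (the licensee proposes): the licensor will accept anything ≥ 0, so the licensee offers 0 and keeps 50.
Round 2 (the licensor proposes): rejecting gives the licensee an expected 0.5 × 50 = 25; the licensor offers that and keeps 25.
Round 1 (the licensee proposes): rejecting gives the licensor an expected 0.5 × 25 = 12.5; the licensee offers that and keeps 37.5.

37.5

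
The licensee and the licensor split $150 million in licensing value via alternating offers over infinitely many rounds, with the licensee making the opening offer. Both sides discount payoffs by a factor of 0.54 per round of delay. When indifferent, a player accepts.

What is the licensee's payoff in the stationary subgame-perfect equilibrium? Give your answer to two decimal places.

97.40

Let x be the licensee's share when the licensee proposes and y be the licensor's share when the licensor proposes.
The licensor accepts iff offered ≥ 0.54·y, so x = 150 − 0.54y. Symmetrically y = 150 − 0.54x.
Substituting: x = 150 − 0.54(150 − 0.54x), giving x(1 − 0.54·0.54) = 150(1 − 0.54).
So x = 150 × 0.46 / 0.7084 ≈ 97.4026, and the licensor receives 150 − x ≈ 52.5974.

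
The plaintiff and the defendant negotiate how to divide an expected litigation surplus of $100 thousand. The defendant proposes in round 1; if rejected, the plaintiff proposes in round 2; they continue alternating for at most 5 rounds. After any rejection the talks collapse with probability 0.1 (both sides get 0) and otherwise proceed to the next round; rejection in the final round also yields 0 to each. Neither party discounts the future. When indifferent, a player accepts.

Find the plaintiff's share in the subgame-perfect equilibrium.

Round 5 (the defendant proposes): rejection yields 0 for the plaintiff; the defendant offers 0 and keeps 100.
Round 4 (the plaintiff proposes): rejecting gives the defendant an expected 0.9 × 100 = 90. The plaintiff offers 90 and keeps 100 − 90 = 10.
Round 3 (the defendant proposes): rejecting gives the plaintiff an expected 0.9 × 10 = 9. The defendant offers 9 and keeps 100 − 9 = 91.
Round 2 (the plaintiff proposes): rejecting gives the defendant an expected 0.9 × 91 = 81.9, so the plaintiff offers 81.9, keeping 18.1.
Round 1 (the defendant proposes): rejecting gives the plaintiff an expected 0.9 × 18.1 = 16.29, so the defendant offers 16.29, keeping 83.71.

16.29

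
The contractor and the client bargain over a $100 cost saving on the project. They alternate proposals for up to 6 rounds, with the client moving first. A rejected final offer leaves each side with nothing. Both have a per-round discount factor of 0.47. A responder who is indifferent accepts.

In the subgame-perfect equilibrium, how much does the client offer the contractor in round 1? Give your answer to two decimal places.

32.71

Round 6 (the contractor proposes): rejection yields 0 for the client; the contractor offers 0 and keeps 100.
Round 5 (the client proposes): the contractor can get 100 next round, worth 0.47 × 100 = 47 now. The client offers 47 and keeps 100 − 47 = 53.
Round 4 (the contractor proposes): the client can get 53 next round, worth 0.47 × 53 = 24.91 now; the contractor offers that and keeps 75.09.
Round 3 (the client proposes): the contractor can get 75.09 next round, worth 0.47 × 75.09 = 35.2923 now, so the client offers 35.2923, keeping 64.7077.
Round 2 (the contractor proposes): the client can get 64.7077 next round, worth 0.47 × 64.7077 = 30.412619 now; the contractor offers that and keeps 69.587381.
Round 1 (the client proposes): the contractor can get 69.587381 next round, worth 0.47 × 69.587381 = 32.70606907 now. The client offers 32.70606907 and keeps 100 − 32.70606907 = 67.29393093.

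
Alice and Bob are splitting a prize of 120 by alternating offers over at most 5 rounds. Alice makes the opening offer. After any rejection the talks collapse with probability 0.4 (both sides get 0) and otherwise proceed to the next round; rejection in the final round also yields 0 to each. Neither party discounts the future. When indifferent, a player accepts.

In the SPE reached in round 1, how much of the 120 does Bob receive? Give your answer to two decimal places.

By backward induction:
Round 5 (Alice proposes): Bob will accept anything ≥ 0, so Alice offers 0 and keeps 120.
Round 4 (Bob proposes): rejecting gives Alice an expected 0.6 × 120 = 72. Bob offers 72 and keeps 120 − 72 = 48.
Round 3 (Alice proposes): rejecting gives Bob an expected 0.6 × 48 = 28.8; Alice offers that and keeps 91.2.
Round 2 (Bob proposes): rejecting gives Alice an expected 0.6 × 91.2 = 54.72. Bob offers 54.72 and keeps 120 − 54.72 = 65.28.
Round 1 (Alice proposes): rejecting gives Bob an expected 0.6 × 65.28 = 39.168, so Alice offers 39.168, keeping 80.832.

39.17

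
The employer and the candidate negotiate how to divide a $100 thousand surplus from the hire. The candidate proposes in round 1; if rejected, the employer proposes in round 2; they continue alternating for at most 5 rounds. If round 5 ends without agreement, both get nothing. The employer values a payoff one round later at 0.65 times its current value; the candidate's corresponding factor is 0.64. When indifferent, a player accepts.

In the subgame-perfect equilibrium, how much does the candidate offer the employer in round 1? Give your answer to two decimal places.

Work backward from the last round.
Round 5 (the candidate proposes): rejection yields 0 for the employer; the candidate offers 0 and keeps 100.
Round 4 (the employer proposes): the candidate can get 100 next round, worth 0.64 × 100 = 64 now. The employer offers 64 and keeps 100 − 64 = 36.
Round 3 (the candidate proposes): the employer can get 36 next round, worth 0.65 × 36 = 23.4 now, so the candidate offers 23.4, keeping 76.6.
Round 2 (the employer proposes): the candidate can get 76.6 next round, worth 0.64 × 76.6 = 49.024 now; the employer offers that and keeps 50.976.
Round 1 (the candidate proposes): the employer can get 50.976 next round, worth 0.65 × 50.976 = 33.1344 now. The candidate offers 33.1344 and keeps 100 − 33.1344 = 66.8656.

33.13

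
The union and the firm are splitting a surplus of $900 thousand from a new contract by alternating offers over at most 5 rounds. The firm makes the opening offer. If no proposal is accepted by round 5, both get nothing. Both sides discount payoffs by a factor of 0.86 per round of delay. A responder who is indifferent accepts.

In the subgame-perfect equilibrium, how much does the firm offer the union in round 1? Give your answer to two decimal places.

Work backward from the last round.
Round 5 (the firm proposes): rejection yields 0 for the union; the firm offers 0 and keeps 900.
Round 4 (the union proposes): the firm can get 900 next round, worth 0.86 × 900 = 774 now, so the union offers 774, keeping 126.
Round 3 (the firm proposes): the union can get 126 next round, worth 0.86 × 126 = 108.36 now. The firm offers 108.36 and keeps 900 − 108.36 = 791.64.
Round 2 (the union proposes): the firm can get 791.64 next round, worth 0.86 × 791.64 = 680.8104 now. The union offers 680.8104 and keeps 900 − 680.8104 = 219.1896.
Round 1 (the firm proposes): the union can get 219.1896 next round, worth 0.86 × 219.1896 = 188.503056 now; the firm offers that and keeps 711.496944.

188.50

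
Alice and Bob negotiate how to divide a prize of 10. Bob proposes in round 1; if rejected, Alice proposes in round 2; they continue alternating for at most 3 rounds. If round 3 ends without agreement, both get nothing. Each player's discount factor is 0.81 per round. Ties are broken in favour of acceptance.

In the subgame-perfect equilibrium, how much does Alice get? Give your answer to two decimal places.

Round 3 (Bob proposes): rejection yields 0 for Alice; Bob offers 0 and keeps 10.
Round 2 (Alice proposes): Bob can get 10 next round, worth 0.81 × 10 = 8.1 now; Alice offers that and keeps 1.9.
Round 1 (Bob proposes): Alice can get 1.9 next round, worth 0.81 × 1.9 = 1.539 now. Bob offers 1.539 and keeps 10 − 1.539 = 8.461.

1.54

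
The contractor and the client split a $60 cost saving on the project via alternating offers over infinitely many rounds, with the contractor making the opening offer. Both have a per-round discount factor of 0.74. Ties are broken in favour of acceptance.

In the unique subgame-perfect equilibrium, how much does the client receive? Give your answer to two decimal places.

25.52

In a stationary SPE each proposer offers the other exactly their discounted continuation value.
If the contractor keeps x when proposing and the client keeps y when proposing, then x = 60 − 0.74y and y = 60 − 0.74x.
Solving: x = 60(1 − 0.74) / (1 − 0.74·0.74) = 15.6 / 0.4524 ≈ 34.4828.
The client gets 60 − 34.4828 ≈ 25.5172.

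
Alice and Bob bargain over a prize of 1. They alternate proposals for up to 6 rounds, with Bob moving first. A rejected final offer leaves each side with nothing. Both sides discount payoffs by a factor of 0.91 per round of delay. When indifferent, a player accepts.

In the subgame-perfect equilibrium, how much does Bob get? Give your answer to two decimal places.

0.23

Round 6 (Alice proposes): rejection yields 0 for Bob; Alice offers 0 and keeps 1.
Round 5 (Bob proposes): Alice can get 1 next round, worth 0.91 × 1 = 0.91 now, so Bob offers 0.91, keeping 0.09.
Round 4 (Alice proposes): Bob can get 0.09 next round, worth 0.91 × 0.09 = 0.0819 now; Alice offers that and keeps 0.9181.
Round 3 (Bob proposes): Alice can get 0.9181 next round, worth 0.91 × 0.9181 = 0.835471 now; Bob offers that and keeps 0.164529.
Round 2 (Alice proposes): Bob can get 0.164529 next round, worth 0.91 × 0.164529 = 0.14972139 now; Alice offers that and keeps 0.85027861.
Round 1 (Bob proposes): Alice can get 0.85027861 next round, worth 0.91 × 0.85027861 = 0.7737535351 now. Bob offers 0.7737535351 and keeps 1 − 0.7737535351 = 0.2262464649.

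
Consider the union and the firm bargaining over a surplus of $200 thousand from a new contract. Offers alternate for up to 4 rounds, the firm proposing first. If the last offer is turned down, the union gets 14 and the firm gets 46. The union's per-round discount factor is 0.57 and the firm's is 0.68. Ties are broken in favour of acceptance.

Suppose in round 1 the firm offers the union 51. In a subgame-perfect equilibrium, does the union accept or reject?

Round 4 (the union proposes): the firm gets 46 if talks fail, so the union offers 46 and keeps 154.
Round 3 (the firm proposes): the union can get 154 next round, worth 0.57 × 154 = 87.78 now; the firm offers that and keeps 112.22.
Round 2 (the union proposes): the firm can get 112.22 next round, worth 0.68 × 112.22 = 76.3096 now. The union offers 76.3096 and keeps 200 − 76.3096 = 123.6904.
So by rejecting in round 1, the union gets 123.6904 next round, worth 0.57 × 123.6904 = 70.503528 now.
Offer 51 < 70.503528, so the union rejects.

Reject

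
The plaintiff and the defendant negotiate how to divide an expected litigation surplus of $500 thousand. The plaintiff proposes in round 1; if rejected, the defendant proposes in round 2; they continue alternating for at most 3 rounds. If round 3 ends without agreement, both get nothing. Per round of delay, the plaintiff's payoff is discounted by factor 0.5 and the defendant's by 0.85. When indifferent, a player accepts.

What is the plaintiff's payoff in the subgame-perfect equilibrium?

Round 3 (the plaintiff proposes): rejection yields 0 for the defendant; the plaintiff offers 0 and keeps 500.
Round 2 (the defendant proposes): the plaintiff can get 500 next round, worth 0.5 × 500 = 250 now; the defendant offers that and keeps 250.
Round 1 (the plaintiff proposes): the defendant can get 250 next round, worth 0.85 × 250 = 212.5 now. The plaintiff offers 212.5 and keeps 500 − 212.5 = 287.5.

287.5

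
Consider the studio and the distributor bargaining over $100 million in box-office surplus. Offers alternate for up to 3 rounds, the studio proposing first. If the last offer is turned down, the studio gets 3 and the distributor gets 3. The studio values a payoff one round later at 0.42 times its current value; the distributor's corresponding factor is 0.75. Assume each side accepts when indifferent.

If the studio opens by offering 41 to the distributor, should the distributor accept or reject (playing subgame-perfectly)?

Reject

Round 3 (the studio proposes): the distributor gets 3 if talks fail, so the studio offers 3 and keeps 97.
Round 2 (the distributor proposes): the studio can get 97 next round, worth 0.42 × 97 = 40.74 now; the distributor offers that and keeps 59.26.
So by rejecting in round 1, the distributor gets 59.26 next round, worth 0.75 × 59.26 = 44.445 now.
Offer 41 < 44.445, so the distributor rejects.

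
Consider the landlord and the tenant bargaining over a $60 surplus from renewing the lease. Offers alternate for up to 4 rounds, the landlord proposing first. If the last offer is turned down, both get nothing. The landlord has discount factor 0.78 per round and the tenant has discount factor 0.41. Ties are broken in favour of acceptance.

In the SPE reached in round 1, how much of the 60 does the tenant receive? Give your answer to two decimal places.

13.28

Work backward from the last round.
Round 4 (the tenant proposes): the landlord will accept anything ≥ 0, so the tenant offers 0 and keeps 60.
Round 3 (the landlord proposes): the tenant can get 60 next round, worth 0.41 × 60 = 24.6 now. The landlord offers 24.6 and keeps 60 − 24.6 = 35.4.
Round 2 (the tenant proposes): the landlord can get 35.4 next round, worth 0.78 × 35.4 = 27.612 now; the tenant offers that and keeps 32.388.
Round 1 (the landlord proposes): the tenant can get 32.388 next round, worth 0.41 × 32.388 = 13.27908 now; the landlord offers that and keeps 46.72092.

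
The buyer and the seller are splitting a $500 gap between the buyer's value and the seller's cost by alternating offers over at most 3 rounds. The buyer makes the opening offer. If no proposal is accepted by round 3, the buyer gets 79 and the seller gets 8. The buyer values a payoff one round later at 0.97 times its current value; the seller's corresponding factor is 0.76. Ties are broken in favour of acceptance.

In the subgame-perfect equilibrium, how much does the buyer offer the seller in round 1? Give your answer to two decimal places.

17.30

Round 3 (the buyer proposes): the seller gets 8 if talks fail, so the buyer offers 8 and keeps 492.
Round 2 (the seller proposes): the buyer can get 492 next round, worth 0.97 × 492 = 477.24 now; the seller offers that and keeps 22.76.
Round 1 (the buyer proposes): the seller can get 22.76 next round, worth 0.76 × 22.76 = 17.2976 now. The buyer offers 17.2976 and keeps 500 − 17.2976 = 482.7024.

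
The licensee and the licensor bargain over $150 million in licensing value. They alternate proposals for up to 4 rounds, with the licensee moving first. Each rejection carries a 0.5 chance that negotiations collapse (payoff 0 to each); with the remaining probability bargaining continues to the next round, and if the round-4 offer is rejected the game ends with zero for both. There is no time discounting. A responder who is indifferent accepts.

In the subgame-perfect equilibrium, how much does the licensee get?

93.75

By backward induction:
Round 4 (the licensor proposes): the licensee will accept anything ≥ 0, so the licensor offers 0 and keeps 150.
Round 3 (the licensee proposes): rejecting gives the licensor an expected 0.5 × 150 = 75. The licensee offers 75 and keeps 150 − 75 = 75.
Round 2 (the licensor proposes): rejecting gives the licensee an expected 0.5 × 75 = 37.5; the licensor offers that and keeps 112.5.
Round 1 (the licensee proposes): rejecting gives the licensor an expected 0.5 × 112.5 = 56.25, so the licensee offers 56.25, keeping 93.75.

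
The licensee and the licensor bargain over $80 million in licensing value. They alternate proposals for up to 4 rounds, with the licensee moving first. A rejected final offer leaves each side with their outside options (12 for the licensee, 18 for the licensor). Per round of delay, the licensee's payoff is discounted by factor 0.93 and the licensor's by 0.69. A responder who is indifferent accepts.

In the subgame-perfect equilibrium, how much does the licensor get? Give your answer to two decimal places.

Round 4 (the licensor proposes): the licensee gets 12 if talks fail, so the licensor offers 12 and keeps 68.
Round 3 (the licensee proposes): the licensor can get 68 next round, worth 0.69 × 68 = 46.92 now, so the licensee offers 46.92, keeping 33.08.
Round 2 (the licensor proposes): the licensee can get 33.08 next round, worth 0.93 × 33.08 = 30.7644 now; the licensor offers that and keeps 49.2356.
Round 1 (the licensee proposes): the licensor can get 49.2356 next round, worth 0.69 × 49.2356 = 33.972564 now. The licensee offers 33.972564 and keeps 80 − 33.972564 = 46.027436.

33.97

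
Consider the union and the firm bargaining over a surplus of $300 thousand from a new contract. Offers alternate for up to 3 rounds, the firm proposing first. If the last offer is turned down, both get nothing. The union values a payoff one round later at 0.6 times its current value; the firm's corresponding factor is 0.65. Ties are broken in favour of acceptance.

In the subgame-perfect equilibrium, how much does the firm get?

237

Round 3 (the firm proposes): the union will accept anything ≥ 0, so the firm offers 0 and keeps 300.
Round 2 (the union proposes): the firm can get 300 next round, worth 0.65 × 300 = 195 now. The union offers 195 and keeps 300 − 195 = 105.
Round 1 (the firm proposes): the union can get 105 next round, worth 0.6 × 105 = 63 now, so the firm offers 63, keeping 237.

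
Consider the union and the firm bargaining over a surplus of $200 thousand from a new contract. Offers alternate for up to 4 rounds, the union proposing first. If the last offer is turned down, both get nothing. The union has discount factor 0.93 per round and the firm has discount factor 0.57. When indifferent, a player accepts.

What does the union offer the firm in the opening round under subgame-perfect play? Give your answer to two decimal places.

68.41

Round 4 (the firm proposes): rejection yields 0 for the union; the firm offers 0 and keeps 200.
Round 3 (the union proposes): the firm can get 200 next round, worth 0.57 × 200 = 114 now; the union offers that and keeps 86.
Round 2 (the firm proposes): the union can get 86 next round, worth 0.93 × 86 = 79.98 now; the firm offers that and keeps 120.02.
Round 1 (the union proposes): the firm can get 120.02 next round, worth 0.57 × 120.02 = 68.4114 now, so the union offers 68.4114, keeping 131.5886.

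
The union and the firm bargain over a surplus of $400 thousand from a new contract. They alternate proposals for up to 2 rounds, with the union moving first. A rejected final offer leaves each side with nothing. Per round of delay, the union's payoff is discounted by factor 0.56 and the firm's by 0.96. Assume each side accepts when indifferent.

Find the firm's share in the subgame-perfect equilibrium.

384

Solve by backward induction from round 2.
Round 2 (the firm proposes): the union will accept anything ≥ 0, so the firm offers 0 and keeps 400.
Round 1 (the union proposes): the firm can get 400 next round, worth 0.96 × 400 = 384 now. The union offers 384 and keeps 400 − 384 = 16.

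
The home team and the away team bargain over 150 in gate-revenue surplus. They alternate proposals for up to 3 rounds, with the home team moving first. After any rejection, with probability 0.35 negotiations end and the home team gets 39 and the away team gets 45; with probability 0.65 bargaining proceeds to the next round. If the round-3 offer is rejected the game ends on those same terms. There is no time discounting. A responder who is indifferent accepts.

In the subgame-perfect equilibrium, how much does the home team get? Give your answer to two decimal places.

89.99

By backward induction:
Round 3 (the home team proposes): the away team gets 45 if talks fail, so the home team offers 45 and keeps 105.
Round 2 (the away team proposes): rejecting gives the home team an expected 0.65 × 105 + 0.35 × 39 = 81.9; the away team offers that and keeps 68.1.
Round 1 (the home team proposes): rejecting gives the away team an expected 0.65 × 68.1 + 0.35 × 45 = 60.015, so the home team offers 60.015, keeping 89.985.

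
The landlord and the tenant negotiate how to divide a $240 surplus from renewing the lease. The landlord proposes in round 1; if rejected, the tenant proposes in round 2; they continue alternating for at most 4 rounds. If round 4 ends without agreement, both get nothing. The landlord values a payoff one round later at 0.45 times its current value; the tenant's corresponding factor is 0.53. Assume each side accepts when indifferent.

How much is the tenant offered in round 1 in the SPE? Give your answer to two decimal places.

Round 4 (the tenant proposes): the landlord will accept anything ≥ 0, so the tenant offers 0 and keeps 240.
Round 3 (the landlord proposes): the tenant can get 240 next round, worth 0.53 × 240 = 127.2 now; the landlord offers that and keeps 112.8.
Round 2 (the tenant proposes): the landlord can get 112.8 next round, worth 0.45 × 112.8 = 50.76 now, so the tenant offers 50.76, keeping 189.24.
Round 1 (the landlord proposes): the tenant can get 189.24 next round, worth 0.53 × 189.24 = 100.2972 now; the landlord offers that and keeps 139.7028.

100.30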